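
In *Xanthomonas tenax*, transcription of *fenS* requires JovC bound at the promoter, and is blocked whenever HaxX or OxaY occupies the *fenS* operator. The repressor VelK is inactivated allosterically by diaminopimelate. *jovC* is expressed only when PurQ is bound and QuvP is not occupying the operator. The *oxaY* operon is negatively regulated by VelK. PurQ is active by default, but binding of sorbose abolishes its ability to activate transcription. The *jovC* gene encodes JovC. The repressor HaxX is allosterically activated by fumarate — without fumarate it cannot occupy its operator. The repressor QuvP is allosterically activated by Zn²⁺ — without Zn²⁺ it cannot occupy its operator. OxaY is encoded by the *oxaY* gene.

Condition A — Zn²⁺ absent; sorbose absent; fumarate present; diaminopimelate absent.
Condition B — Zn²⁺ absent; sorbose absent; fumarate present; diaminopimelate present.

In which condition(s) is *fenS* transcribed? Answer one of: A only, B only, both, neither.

neither

Condition A:
Zn²⁺ is absent, so QuvP is inactive.
Sorbose is absent, so PurQ is active.
No repressor is bound and PurQ is active, so *jovC* is transcribed.
So JovC is produced and active.
Fumarate is present, so HaxX is active.
Diaminopimelate is absent, so VelK is active.
With repressor VelK bound, *oxaY* is not transcribed.
So OxaY is not produced.
With repressor HaxX bound, *fenS* is not transcribed.
→ *fenS* is OFF in A.
Condition B:
Zn²⁺ is absent, so QuvP is inactive.
Sorbose is absent, so PurQ is active.
No repressor is bound and PurQ is active, so *jovC* is transcribed.
So JovC is produced and active.
Fumarate is present, so HaxX is active.
Diaminopimelate is present, so VelK is inactive.
With no repressor bound, *oxaY* is transcribed.
So OxaY is produced and active.
With repressor HaxX bound, *fenS* is not transcribed.
→ *fenS* is OFF in B.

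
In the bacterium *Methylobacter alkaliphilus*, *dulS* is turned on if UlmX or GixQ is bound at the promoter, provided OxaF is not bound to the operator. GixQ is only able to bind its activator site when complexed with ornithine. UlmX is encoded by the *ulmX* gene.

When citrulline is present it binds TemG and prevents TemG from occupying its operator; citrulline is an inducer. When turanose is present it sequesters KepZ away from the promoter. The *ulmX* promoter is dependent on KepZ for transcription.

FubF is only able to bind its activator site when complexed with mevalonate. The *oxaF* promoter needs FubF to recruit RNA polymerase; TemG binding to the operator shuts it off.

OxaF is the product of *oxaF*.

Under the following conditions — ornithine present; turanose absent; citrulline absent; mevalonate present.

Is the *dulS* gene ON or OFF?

Turanose is absent, so KepZ is active.
No repressor is bound and KepZ is active, so *ulmX* is transcribed.
So UlmX is produced and active.
Ornithine is present, so GixQ is active.
Citrulline is absent, so TemG is active.
Mevalonate is present, so FubF is active.
With repressor TemG bound, *oxaF* is not transcribed.
So OxaF is not produced.
Activator UlmX is present, so *dulS* is transcribed.

ON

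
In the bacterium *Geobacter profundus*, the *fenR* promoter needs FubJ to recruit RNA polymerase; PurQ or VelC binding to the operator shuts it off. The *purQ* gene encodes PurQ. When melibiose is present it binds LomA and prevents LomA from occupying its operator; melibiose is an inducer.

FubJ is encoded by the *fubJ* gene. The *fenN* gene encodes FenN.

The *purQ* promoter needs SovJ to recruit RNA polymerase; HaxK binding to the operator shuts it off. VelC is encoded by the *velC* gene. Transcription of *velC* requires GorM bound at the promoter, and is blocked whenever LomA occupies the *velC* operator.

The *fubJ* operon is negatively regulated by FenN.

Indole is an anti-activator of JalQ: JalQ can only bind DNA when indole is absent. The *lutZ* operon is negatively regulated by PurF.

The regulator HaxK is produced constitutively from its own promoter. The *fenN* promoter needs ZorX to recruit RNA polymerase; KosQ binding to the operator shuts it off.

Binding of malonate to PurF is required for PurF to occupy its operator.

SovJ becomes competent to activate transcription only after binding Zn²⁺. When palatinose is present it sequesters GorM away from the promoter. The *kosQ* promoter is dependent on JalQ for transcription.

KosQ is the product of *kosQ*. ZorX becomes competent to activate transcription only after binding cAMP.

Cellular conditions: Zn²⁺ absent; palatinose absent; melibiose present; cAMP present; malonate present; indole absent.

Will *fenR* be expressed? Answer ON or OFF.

Zn²⁺ is absent, so SovJ is inactive.
HaxK is produced constitutively and is active.
With repressor HaxK bound, *purQ* is not transcribed.
So PurQ is not produced.
Indole is absent, so JalQ is active.
No repressor is bound and JalQ is active, so *kosQ* is transcribed.
So KosQ is produced and active.
cAMP is present, so ZorX is active.
With repressor KosQ bound, *fenN* is not transcribed.
So FenN is not produced.
With no repressor bound, *fubJ* is transcribed.
So FubJ is produced and active.
Palatinose is absent, so GorM is active.
Melibiose is present, so LomA is inactive.
No repressor is bound and GorM is active, so *velC* is transcribed.
So VelC is produced and active.
With repressor VelC bound, *fenR* is not transcribed.

OFF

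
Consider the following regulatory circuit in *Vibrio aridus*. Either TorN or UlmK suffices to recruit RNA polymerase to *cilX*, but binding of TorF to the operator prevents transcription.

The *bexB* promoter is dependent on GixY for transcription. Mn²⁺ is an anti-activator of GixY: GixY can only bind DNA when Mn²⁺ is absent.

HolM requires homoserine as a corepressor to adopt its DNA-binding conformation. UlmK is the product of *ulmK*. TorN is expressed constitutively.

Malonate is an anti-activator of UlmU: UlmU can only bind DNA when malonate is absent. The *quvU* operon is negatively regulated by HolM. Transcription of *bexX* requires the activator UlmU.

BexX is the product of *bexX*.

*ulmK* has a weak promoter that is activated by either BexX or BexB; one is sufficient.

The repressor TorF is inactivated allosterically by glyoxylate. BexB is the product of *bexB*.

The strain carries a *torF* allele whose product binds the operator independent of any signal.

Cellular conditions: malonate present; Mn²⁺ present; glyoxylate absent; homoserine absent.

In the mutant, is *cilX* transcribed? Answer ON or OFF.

TorN is produced constitutively and is active.
TorF is constitutively active in this strain.
Malonate is present, so UlmU is inactive.
Required activator UlmU is absent, so *bexX* is not transcribed.
So BexX is not produced.
Mn²⁺ is present, so GixY is inactive.
Required activator GixY is absent, so *bexB* is not transcribed.
So BexB is not produced.
No activator is available at the *ulmK* promoter, so *ulmK* is not transcribed.
So UlmK is not produced.
With repressor TorF bound, *cilX* is not transcribed.

OFF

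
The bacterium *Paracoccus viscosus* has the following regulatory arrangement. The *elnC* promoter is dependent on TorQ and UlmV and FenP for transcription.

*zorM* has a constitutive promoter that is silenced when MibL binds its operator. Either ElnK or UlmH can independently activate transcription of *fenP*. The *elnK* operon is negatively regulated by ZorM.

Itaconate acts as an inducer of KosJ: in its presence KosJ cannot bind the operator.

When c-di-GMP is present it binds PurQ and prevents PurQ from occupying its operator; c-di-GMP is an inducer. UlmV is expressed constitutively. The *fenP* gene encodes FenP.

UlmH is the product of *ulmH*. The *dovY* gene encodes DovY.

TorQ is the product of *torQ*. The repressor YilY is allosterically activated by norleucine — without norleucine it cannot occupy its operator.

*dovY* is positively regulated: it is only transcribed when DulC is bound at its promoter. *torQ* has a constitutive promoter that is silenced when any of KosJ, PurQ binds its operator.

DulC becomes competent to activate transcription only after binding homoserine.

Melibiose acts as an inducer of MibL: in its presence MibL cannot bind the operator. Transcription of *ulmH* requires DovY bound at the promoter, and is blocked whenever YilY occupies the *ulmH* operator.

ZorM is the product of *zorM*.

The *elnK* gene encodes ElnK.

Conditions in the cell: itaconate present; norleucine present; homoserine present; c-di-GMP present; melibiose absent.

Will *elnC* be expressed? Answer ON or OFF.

ON

Itaconate is present, so KosJ is inactive.
c-di-GMP is present, so PurQ is inactive.
With no repressor bound, *torQ* is transcribed.
So TorQ is produced and active.
UlmV is produced constitutively and is active.
Melibiose is absent, so MibL is active.
With repressor MibL bound, *zorM* is not transcribed.
So ZorM is not produced.
With no repressor bound, *elnK* is transcribed.
So ElnK is produced and active.
Homoserine is present, so DulC is active.
No repressor is bound and DulC is active, so *dovY* is transcribed.
So DovY is produced and active.
Norleucine is present, so YilY is active.
With repressor YilY bound, *ulmH* is not transcribed.
So UlmH is not produced.
Activator ElnK is present, so *fenP* is transcribed.
So FenP is produced and active.
No repressor is bound and TorQ and UlmV and FenP are active, so *elnC* is transcribed.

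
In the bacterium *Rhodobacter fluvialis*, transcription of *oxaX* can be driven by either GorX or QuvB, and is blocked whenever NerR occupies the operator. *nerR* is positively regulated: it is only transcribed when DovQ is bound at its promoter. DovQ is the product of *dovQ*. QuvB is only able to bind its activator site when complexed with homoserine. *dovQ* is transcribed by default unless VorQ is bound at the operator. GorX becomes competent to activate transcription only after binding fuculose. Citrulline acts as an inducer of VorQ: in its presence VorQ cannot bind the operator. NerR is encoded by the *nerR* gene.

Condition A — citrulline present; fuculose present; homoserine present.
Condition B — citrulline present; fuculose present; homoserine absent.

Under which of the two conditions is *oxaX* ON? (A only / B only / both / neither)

Condition A:
Citrulline is present, so VorQ is inactive.
With no repressor bound, *dovQ* is transcribed.
So DovQ is produced and active.
No repressor is bound and DovQ is active, so *nerR* is transcribed.
So NerR is produced and active.
Fuculose is present, so GorX is active.
Homoserine is present, so QuvB is active.
With repressor NerR bound, *oxaX* is not transcribed.
→ *oxaX* is OFF in A.
Condition B:
Citrulline is present, so VorQ is inactive.
With no repressor bound, *dovQ* is transcribed.
So DovQ is produced and active.
No repressor is bound and DovQ is active, so *nerR* is transcribed.
So NerR is produced and active.
Fuculose is present, so GorX is active.
Homoserine is absent, so QuvB is inactive.
With repressor NerR bound, *oxaX* is not transcribed.
→ *oxaX* is OFF in B.

neither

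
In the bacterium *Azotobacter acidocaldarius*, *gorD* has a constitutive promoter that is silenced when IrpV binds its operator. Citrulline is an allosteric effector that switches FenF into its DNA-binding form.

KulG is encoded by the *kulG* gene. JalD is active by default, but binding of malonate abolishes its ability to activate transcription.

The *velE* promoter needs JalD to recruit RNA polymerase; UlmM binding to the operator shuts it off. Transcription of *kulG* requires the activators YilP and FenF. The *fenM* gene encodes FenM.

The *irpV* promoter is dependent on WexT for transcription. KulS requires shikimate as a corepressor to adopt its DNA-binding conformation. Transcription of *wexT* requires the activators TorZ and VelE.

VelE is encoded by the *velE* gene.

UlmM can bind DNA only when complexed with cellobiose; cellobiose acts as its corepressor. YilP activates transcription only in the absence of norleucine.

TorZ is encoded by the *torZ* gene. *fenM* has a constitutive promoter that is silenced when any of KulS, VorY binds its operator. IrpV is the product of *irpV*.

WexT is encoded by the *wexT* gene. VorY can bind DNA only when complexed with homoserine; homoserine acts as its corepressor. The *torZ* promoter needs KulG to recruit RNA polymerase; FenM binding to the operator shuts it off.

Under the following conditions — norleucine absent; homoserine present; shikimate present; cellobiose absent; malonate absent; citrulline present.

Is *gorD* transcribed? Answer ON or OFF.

OFF

Shikimate is present, so KulS is active.
Homoserine is present, so VorY is active.
With repressor KulS bound, *fenM* is not transcribed.
So FenM is not produced.
Norleucine is absent, so YilP is active.
Citrulline is present, so FenF is active.
No repressor is bound and YilP and FenF are active, so *kulG* is transcribed.
So KulG is produced and active.
No repressor is bound and KulG is active, so *torZ* is transcribed.
So TorZ is produced and active.
Cellobiose is absent, so UlmM is inactive.
Malonate is absent, so JalD is active.
No repressor is bound and JalD is active, so *velE* is transcribed.
So VelE is produced and active.
No repressor is bound and TorZ and VelE are active, so *wexT* is transcribed.
So WexT is produced and active.
No repressor is bound and WexT is active, so *irpV* is transcribed.
So IrpV is produced and active.
With repressor IrpV bound, *gorD* is not transcribed.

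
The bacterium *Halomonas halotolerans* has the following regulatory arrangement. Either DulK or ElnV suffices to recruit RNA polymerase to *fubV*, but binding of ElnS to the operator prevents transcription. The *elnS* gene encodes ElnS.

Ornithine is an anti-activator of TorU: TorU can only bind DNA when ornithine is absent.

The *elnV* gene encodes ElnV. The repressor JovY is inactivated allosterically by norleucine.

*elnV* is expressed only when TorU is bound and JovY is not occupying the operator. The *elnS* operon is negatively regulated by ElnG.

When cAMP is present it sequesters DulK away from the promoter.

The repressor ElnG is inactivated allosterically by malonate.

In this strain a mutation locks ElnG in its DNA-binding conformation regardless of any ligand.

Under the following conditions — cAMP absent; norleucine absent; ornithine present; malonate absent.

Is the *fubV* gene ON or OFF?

ON

ElnG is constitutively active in this strain.
With repressor ElnG bound, *elnS* is not transcribed.
So ElnS is not produced.
cAMP is absent, so DulK is active.
Norleucine is absent, so JovY is active.
Ornithine is present, so TorU is inactive.
With repressor JovY bound, *elnV* is not transcribed.
So ElnV is not produced.
Activator DulK is present, so *fubV* is transcribed.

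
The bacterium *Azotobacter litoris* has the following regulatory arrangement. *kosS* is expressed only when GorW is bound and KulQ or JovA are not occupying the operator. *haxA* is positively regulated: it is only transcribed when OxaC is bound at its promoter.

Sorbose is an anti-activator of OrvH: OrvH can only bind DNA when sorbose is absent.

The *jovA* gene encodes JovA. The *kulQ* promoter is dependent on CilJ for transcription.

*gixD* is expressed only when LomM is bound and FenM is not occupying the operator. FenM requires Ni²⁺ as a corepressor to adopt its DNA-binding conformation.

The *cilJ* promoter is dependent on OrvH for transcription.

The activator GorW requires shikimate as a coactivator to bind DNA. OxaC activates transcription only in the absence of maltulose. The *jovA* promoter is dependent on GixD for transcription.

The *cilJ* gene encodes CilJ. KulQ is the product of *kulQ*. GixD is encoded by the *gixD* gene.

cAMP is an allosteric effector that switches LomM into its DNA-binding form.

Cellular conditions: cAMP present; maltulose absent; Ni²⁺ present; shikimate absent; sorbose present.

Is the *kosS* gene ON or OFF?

Sorbose is present, so OrvH is inactive.
Required activator OrvH is absent, so *cilJ* is not transcribed.
So CilJ is not produced.
Required activator CilJ is absent, so *kulQ* is not transcribed.
So KulQ is not produced.
Shikimate is absent, so GorW is inactive.
cAMP is present, so LomM is active.
Ni²⁺ is present, so FenM is active.
With repressor FenM bound, *gixD* is not transcribed.
So GixD is not produced.
Required activator GixD is absent, so *jovA* is not transcribed.
So JovA is not produced.
Required activator GorW is absent, so *kosS* is not transcribed.

OFF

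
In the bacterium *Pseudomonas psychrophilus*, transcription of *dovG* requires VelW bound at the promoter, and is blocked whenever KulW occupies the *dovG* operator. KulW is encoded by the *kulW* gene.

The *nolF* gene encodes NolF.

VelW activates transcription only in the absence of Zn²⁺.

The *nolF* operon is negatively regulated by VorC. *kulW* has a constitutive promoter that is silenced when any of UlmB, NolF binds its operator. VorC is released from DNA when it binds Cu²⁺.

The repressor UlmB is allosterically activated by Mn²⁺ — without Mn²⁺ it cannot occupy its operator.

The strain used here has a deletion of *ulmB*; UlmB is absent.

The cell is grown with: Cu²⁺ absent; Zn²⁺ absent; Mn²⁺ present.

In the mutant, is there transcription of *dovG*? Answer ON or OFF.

UlmB is non-functional in this strain, so it has no effect.
Cu²⁺ is absent, so VorC is active.
With repressor VorC bound, *nolF* is not transcribed.
So NolF is not produced.
With no repressor bound, *kulW* is transcribed.
So KulW is produced and active.
Zn²⁺ is absent, so VelW is active.
With repressor KulW bound, *dovG* is not transcribed.

OFF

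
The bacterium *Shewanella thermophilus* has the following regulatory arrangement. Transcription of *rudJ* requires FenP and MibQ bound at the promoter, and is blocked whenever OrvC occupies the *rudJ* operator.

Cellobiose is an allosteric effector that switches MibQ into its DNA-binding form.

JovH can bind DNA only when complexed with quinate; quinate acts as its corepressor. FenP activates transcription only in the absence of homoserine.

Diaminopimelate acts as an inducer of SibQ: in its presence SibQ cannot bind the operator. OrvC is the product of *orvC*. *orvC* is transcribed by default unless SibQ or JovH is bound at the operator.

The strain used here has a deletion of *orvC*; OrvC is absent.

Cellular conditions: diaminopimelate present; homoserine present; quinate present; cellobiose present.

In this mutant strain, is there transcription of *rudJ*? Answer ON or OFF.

OFF

OrvC is non-functional in this strain, so it has no effect.
Homoserine is present, so FenP is inactive.
Cellobiose is present, so MibQ is active.
Required activator FenP is absent, so *rudJ* is not transcribed.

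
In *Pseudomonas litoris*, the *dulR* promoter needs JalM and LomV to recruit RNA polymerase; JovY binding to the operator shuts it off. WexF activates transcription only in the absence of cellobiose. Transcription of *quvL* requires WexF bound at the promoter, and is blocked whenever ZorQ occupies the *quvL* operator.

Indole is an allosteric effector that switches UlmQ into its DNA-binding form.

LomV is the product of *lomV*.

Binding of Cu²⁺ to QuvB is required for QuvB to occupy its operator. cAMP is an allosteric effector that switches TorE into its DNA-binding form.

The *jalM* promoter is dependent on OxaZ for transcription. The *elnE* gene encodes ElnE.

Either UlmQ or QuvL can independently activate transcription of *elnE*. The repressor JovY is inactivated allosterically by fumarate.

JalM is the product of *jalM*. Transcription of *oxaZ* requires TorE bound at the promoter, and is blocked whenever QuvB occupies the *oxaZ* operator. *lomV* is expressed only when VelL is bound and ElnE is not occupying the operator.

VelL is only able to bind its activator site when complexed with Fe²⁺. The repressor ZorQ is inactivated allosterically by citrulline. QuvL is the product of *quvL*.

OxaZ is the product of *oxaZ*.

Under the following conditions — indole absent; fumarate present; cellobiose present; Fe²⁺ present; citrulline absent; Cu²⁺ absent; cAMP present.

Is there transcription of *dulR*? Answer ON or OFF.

ON

Fumarate is present, so JovY is inactive.
cAMP is present, so TorE is active.
Cu²⁺ is absent, so QuvB is inactive.
No repressor is bound and TorE is active, so *oxaZ* is transcribed.
So OxaZ is produced and active.
No repressor is bound and OxaZ is active, so *jalM* is transcribed.
So JalM is produced and active.
Indole is absent, so UlmQ is inactive.
Citrulline is absent, so ZorQ is active.
Cellobiose is present, so WexF is inactive.
With repressor ZorQ bound, *quvL* is not transcribed.
So QuvL is not produced.
No activator is available at the *elnE* promoter, so *elnE* is not transcribed.
So ElnE is not produced.
Fe²⁺ is present, so VelL is active.
No repressor is bound and VelL is active, so *lomV* is transcribed.
So LomV is produced and active.
No repressor is bound and JalM and LomV are active, so *dulR* is transcribed.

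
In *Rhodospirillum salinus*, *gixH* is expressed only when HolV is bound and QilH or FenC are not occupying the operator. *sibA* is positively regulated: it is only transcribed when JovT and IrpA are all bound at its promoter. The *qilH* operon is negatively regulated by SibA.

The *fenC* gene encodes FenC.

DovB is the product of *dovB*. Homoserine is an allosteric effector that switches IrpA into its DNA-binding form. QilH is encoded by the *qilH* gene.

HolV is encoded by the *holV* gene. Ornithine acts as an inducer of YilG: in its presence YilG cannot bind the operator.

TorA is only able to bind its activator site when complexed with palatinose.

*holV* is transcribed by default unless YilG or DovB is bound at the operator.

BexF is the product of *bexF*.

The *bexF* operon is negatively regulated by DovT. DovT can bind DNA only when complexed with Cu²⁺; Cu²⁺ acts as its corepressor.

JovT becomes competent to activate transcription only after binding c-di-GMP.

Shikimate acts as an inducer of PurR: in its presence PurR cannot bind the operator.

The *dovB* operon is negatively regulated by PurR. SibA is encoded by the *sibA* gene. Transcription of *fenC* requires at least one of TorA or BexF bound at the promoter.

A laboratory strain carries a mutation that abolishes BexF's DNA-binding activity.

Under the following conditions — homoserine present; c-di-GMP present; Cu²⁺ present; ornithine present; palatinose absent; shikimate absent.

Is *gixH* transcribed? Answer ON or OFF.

ON

Ornithine is present, so YilG is inactive.
Shikimate is absent, so PurR is active.
With repressor PurR bound, *dovB* is not transcribed.
So DovB is not produced.
With no repressor bound, *holV* is transcribed.
So HolV is produced and active.
c-di-GMP is present, so JovT is active.
Homoserine is present, so IrpA is active.
No repressor is bound and JovT and IrpA are active, so *sibA* is transcribed.
So SibA is produced and active.
With repressor SibA bound, *qilH* is not transcribed.
So QilH is not produced.
Palatinose is absent, so TorA is inactive.
BexF is non-functional in this strain, so it has no effect.
No activator is available at the *fenC* promoter, so *fenC* is not transcribed.
So FenC is not produced.
No repressor is bound and HolV is active, so *gixH* is transcribed.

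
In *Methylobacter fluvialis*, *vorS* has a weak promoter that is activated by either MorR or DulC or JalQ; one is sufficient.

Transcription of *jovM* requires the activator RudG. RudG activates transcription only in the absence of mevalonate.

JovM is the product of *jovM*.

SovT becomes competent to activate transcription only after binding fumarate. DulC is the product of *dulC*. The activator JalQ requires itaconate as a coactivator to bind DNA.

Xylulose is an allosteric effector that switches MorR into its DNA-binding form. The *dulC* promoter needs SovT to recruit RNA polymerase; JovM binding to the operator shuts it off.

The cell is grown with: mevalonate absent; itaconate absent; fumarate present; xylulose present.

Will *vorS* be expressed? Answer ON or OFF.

Xylulose is present, so MorR is active.
Fumarate is present, so SovT is active.
Mevalonate is absent, so RudG is active.
No repressor is bound and RudG is active, so *jovM* is transcribed.
So JovM is produced and active.
With repressor JovM bound, *dulC* is not transcribed.
So DulC is not produced.
Itaconate is absent, so JalQ is inactive.
Activator MorR is present, so *vorS* is transcribed.

ON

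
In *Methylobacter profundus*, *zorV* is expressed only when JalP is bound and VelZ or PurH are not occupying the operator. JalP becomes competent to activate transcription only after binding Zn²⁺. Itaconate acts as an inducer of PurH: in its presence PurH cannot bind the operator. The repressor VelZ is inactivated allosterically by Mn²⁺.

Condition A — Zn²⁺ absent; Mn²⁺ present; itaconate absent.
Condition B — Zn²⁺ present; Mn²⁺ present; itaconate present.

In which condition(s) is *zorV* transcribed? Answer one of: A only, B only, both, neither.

B only

Condition A:
Zn²⁺ is absent, so JalP is inactive.
Mn²⁺ is present, so VelZ is inactive.
Itaconate is absent, so PurH is active.
With repressor PurH bound, *zorV* is not transcribed.
→ *zorV* is OFF in A.
Condition B:
Zn²⁺ is present, so JalP is active.
Mn²⁺ is present, so VelZ is inactive.
Itaconate is present, so PurH is inactive.
No repressor is bound and JalP is active, so *zorV* is transcribed.
→ *zorV* is ON in B.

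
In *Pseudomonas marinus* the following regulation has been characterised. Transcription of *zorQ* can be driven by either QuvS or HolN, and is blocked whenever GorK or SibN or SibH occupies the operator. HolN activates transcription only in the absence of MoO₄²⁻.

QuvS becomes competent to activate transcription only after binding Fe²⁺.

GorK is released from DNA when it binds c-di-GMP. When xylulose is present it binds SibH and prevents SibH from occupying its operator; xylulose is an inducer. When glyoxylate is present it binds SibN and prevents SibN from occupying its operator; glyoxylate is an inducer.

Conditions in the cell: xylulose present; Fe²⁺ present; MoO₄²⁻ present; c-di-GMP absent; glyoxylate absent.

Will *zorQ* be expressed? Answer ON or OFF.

Fe²⁺ is present, so QuvS is active.
c-di-GMP is absent, so GorK is active.
MoO₄²⁻ is present, so HolN is inactive.
Glyoxylate is absent, so SibN is active.
Xylulose is present, so SibH is inactive.
With repressor GorK bound, *zorQ* is not transcribed.

OFF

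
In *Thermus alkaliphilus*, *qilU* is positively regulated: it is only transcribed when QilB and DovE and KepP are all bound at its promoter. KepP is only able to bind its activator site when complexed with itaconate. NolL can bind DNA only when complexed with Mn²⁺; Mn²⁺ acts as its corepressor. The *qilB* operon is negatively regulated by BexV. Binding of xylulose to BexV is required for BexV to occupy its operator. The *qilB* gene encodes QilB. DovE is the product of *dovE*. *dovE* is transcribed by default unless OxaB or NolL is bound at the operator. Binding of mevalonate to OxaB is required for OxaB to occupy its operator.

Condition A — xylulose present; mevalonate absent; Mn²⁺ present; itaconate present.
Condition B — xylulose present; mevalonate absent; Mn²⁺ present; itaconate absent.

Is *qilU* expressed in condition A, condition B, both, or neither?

neither

Condition A:
Xylulose is present, so BexV is active.
With repressor BexV bound, *qilB* is not transcribed.
So QilB is not produced.
Mevalonate is absent, so OxaB is inactive.
Mn²⁺ is present, so NolL is active.
With repressor NolL bound, *dovE* is not transcribed.
So DovE is not produced.
Itaconate is present, so KepP is active.
Required activator QilB is absent, so *qilU* is not transcribed.
→ *qilU* is OFF in A.
Condition B:
Xylulose is present, so BexV is active.
With repressor BexV bound, *qilB* is not transcribed.
So QilB is not produced.
Mevalonate is absent, so OxaB is inactive.
Mn²⁺ is present, so NolL is active.
With repressor NolL bound, *dovE* is not transcribed.
So DovE is not produced.
Itaconate is absent, so KepP is inactive.
Required activator QilB is absent, so *qilU* is not transcribed.
→ *qilU* is OFF in B.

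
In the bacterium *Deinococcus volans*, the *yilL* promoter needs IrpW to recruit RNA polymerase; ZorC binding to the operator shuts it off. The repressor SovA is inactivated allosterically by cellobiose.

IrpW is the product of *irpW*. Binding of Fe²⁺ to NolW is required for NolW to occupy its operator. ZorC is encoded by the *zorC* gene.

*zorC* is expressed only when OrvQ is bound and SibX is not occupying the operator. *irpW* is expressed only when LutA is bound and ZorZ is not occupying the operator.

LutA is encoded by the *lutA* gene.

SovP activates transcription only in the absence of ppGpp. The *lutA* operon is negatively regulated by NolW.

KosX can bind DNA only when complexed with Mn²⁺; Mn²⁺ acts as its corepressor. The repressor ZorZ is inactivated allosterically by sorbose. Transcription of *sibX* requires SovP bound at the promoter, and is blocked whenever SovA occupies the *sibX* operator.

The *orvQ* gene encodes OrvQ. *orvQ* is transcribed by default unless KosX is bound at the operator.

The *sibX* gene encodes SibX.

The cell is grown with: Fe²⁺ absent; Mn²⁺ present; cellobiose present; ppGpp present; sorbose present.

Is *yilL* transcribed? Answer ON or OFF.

ppGpp is present, so SovP is inactive.
Cellobiose is present, so SovA is inactive.
Required activator SovP is absent, so *sibX* is not transcribed.
So SibX is not produced.
Mn²⁺ is present, so KosX is active.
With repressor KosX bound, *orvQ* is not transcribed.
So OrvQ is not produced.
Required activator OrvQ is absent, so *zorC* is not transcribed.
So ZorC is not produced.
Sorbose is present, so ZorZ is inactive.
Fe²⁺ is absent, so NolW is inactive.
With no repressor bound, *lutA* is transcribed.
So LutA is produced and active.
No repressor is bound and LutA is active, so *irpW* is transcribed.
So IrpW is produced and active.
No repressor is bound and IrpW is active, so *yilL* is transcribed.

ON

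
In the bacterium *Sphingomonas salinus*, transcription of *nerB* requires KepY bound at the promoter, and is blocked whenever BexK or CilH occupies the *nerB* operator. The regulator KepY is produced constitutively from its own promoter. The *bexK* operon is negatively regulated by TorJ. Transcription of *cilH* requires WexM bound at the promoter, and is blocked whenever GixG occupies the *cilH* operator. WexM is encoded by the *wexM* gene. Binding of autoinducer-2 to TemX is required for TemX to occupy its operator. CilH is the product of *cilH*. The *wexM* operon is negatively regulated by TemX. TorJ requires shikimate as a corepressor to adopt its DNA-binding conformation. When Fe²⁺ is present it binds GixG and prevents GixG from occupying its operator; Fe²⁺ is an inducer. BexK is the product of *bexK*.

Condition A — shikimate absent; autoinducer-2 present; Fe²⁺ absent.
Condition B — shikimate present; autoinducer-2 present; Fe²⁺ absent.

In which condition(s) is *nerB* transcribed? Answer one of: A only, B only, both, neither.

Condition A:
KepY is produced constitutively and is active.
Shikimate is absent, so TorJ is inactive.
With no repressor bound, *bexK* is transcribed.
So BexK is produced and active.
Autoinducer-2 is present, so TemX is active.
With repressor TemX bound, *wexM* is not transcribed.
So WexM is not produced.
Fe²⁺ is absent, so GixG is active.
With repressor GixG bound, *cilH* is not transcribed.
So CilH is not produced.
With repressor BexK bound, *nerB* is not transcribed.
→ *nerB* is OFF in A.
Condition B:
KepY is produced constitutively and is active.
Shikimate is present, so TorJ is active.
With repressor TorJ bound, *bexK* is not transcribed.
So BexK is not produced.
Autoinducer-2 is present, so TemX is active.
With repressor TemX bound, *wexM* is not transcribed.
So WexM is not produced.
Fe²⁺ is absent, so GixG is active.
With repressor GixG bound, *cilH* is not transcribed.
So CilH is not produced.
No repressor is bound and KepY is active, so *nerB* is transcribed.
→ *nerB* is ON in B.

B only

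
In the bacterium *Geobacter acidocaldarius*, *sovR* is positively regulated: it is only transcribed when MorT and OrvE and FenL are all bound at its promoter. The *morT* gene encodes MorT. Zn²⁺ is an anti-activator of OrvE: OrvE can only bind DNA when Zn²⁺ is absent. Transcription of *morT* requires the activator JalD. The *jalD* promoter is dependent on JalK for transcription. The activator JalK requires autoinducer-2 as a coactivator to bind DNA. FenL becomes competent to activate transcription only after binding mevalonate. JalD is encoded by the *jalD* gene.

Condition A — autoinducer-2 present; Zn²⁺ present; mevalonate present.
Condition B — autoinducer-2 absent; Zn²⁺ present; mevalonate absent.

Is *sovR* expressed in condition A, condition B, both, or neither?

Condition A:
Autoinducer-2 is present, so JalK is active.
No repressor is bound and JalK is active, so *jalD* is transcribed.
So JalD is produced and active.
No repressor is bound and JalD is active, so *morT* is transcribed.
So MorT is produced and active.
Zn²⁺ is present, so OrvE is inactive.
Mevalonate is present, so FenL is active.
Required activator OrvE is absent, so *sovR* is not transcribed.
→ *sovR* is OFF in A.
Condition B:
Autoinducer-2 is absent, so JalK is inactive.
Required activator JalK is absent, so *jalD* is not transcribed.
So JalD is not produced.
Required activator JalD is absent, so *morT* is not transcribed.
So MorT is not produced.
Zn²⁺ is present, so OrvE is inactive.
Mevalonate is absent, so FenL is inactive.
Required activator MorT is absent, so *sovR* is not transcribed.
→ *sovR* is OFF in B.

neither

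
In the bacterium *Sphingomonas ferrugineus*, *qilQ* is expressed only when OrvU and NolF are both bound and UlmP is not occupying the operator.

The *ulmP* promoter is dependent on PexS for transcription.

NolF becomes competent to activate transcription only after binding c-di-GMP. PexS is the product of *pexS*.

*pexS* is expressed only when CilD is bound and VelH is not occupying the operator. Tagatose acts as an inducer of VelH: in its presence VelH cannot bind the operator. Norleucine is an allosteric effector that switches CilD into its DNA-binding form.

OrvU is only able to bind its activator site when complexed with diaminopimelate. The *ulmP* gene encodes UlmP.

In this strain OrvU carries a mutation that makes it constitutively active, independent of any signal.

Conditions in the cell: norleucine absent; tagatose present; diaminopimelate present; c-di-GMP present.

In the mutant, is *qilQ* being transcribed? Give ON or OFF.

ON

Tagatose is present, so VelH is inactive.
Norleucine is absent, so CilD is inactive.
Required activator CilD is absent, so *pexS* is not transcribed.
So PexS is not produced.
Required activator PexS is absent, so *ulmP* is not transcribed.
So UlmP is not produced.
OrvU is constitutively active in this strain.
c-di-GMP is present, so NolF is active.
No repressor is bound and OrvU and NolF are active, so *qilQ* is transcribed.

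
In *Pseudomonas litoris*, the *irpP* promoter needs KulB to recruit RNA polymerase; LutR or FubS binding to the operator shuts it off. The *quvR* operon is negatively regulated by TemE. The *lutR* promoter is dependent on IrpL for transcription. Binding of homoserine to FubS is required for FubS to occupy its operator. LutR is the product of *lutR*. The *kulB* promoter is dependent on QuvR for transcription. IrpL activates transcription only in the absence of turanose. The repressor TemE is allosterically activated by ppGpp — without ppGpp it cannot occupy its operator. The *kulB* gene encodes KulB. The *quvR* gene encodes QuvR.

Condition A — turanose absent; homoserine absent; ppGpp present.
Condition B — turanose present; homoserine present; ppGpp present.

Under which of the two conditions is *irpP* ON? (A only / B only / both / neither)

Condition A:
Turanose is absent, so IrpL is active.
No repressor is bound and IrpL is active, so *lutR* is transcribed.
So LutR is produced and active.
Homoserine is absent, so FubS is inactive.
ppGpp is present, so TemE is active.
With repressor TemE bound, *quvR* is not transcribed.
So QuvR is not produced.
Required activator QuvR is absent, so *kulB* is not transcribed.
So KulB is not produced.
With repressor LutR bound, *irpP* is not transcribed.
→ *irpP* is OFF in A.
Condition B:
Turanose is present, so IrpL is inactive.
Required activator IrpL is absent, so *lutR* is not transcribed.
So LutR is not produced.
Homoserine is present, so FubS is active.
ppGpp is present, so TemE is active.
With repressor TemE bound, *quvR* is not transcribed.
So QuvR is not produced.
Required activator QuvR is absent, so *kulB* is not transcribed.
So KulB is not produced.
With repressor FubS bound, *irpP* is not transcribed.
→ *irpP* is OFF in B.

neither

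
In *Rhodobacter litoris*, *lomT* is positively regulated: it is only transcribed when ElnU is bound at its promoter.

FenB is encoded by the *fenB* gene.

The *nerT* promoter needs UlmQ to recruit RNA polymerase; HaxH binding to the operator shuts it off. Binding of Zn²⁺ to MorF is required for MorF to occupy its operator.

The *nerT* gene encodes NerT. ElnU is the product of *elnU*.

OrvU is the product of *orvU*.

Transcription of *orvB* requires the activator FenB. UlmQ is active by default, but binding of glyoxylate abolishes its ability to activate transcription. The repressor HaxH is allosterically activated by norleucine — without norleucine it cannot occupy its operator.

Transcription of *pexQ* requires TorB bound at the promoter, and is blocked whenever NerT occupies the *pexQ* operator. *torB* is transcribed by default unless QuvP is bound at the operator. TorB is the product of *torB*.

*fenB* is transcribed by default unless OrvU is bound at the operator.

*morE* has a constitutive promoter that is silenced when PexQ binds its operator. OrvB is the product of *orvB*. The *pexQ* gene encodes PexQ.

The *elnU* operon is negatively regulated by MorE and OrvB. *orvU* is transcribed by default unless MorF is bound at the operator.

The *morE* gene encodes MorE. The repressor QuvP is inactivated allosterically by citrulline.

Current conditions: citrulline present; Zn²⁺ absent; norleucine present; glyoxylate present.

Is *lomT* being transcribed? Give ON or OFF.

Norleucine is present, so HaxH is active.
Glyoxylate is present, so UlmQ is inactive.
With repressor HaxH bound, *nerT* is not transcribed.
So NerT is not produced.
Citrulline is present, so QuvP is inactive.
With no repressor bound, *torB* is transcribed.
So TorB is produced and active.
No repressor is bound and TorB is active, so *pexQ* is transcribed.
So PexQ is produced and active.
With repressor PexQ bound, *morE* is not transcribed.
So MorE is not produced.
Zn²⁺ is absent, so MorF is inactive.
With no repressor bound, *orvU* is transcribed.
So OrvU is produced and active.
With repressor OrvU bound, *fenB* is not transcribed.
So FenB is not produced.
Required activator FenB is absent, so *orvB* is not transcribed.
So OrvB is not produced.
With no repressor bound, *elnU* is transcribed.
So ElnU is produced and active.
No repressor is bound and ElnU is active, so *lomT* is transcribed.

ON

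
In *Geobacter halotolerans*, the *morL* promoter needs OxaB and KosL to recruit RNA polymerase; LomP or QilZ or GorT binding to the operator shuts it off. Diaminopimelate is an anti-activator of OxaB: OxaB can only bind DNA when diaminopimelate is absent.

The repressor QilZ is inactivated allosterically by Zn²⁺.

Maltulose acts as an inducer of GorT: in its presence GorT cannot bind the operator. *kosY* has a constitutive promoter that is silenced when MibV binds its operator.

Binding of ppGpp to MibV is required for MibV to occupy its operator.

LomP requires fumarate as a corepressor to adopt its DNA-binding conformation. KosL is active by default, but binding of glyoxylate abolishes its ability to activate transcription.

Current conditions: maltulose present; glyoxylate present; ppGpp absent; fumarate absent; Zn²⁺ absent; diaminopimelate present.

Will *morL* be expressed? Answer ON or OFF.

OFF

Diaminopimelate is present, so OxaB is inactive.
Fumarate is absent, so LomP is inactive.
Zn²⁺ is absent, so QilZ is active.
Maltulose is present, so GorT is inactive.
Glyoxylate is present, so KosL is inactive.
With repressor QilZ bound, *morL* is not transcribed.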